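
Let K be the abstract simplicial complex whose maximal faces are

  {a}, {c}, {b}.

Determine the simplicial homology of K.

Order the vertices as a < b < c. Listing each simplex with vertices in this order, K has dimension 0 with simplices:

  0-simplices (3): a, b, c

so the chain groups are C_0 ≅ Z^3.

Reading off H_k = ker ∂_k / im ∂_{k+1}:

  H_0: rank C_0 − rank ∂_1 = 3 − 0 = 3, and there is no ∂_1, so H_0 = Z^3.

H_0 ≅ Z^3.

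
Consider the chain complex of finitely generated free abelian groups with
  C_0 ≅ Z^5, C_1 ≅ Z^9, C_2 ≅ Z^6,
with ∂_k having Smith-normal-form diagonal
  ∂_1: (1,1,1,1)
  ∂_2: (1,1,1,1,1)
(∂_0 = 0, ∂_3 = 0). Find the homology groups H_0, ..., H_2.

H_0: b_0 = 5 − 0 − 4 = 1; torsion from ∂_1 factors > 1: none. So H_0 = Z.
H_1: b_1 = 9 − 4 − 5 = 0; torsion from ∂_2 factors > 1: none. So H_1 = 0.
H_2: b_2 = 6 − 5 − 0 = 1; torsion from ∂_3 factors > 1: none. So H_2 = Z.

H_0 = Z,  H_1 = 0,  H_2 = Z.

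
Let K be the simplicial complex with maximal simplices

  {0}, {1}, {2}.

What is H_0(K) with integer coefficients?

H_0 = Z^3.

K has 3 vertices.
rank ∂_0 = 0, rank ∂_1 = 0 ⇒ b_0 = 3 − 0 − 0 = 3. So H_0 = Z^3.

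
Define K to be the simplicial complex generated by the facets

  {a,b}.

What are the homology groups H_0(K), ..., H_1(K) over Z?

H_0 ≅ Z,  H_1 = 0.

K has 2 vertices, 1 edge.
rank ∂_0 = 0, rank ∂_1 = 1 ⇒ b_0 = 2 − 0 − 1 = 1; all invariant factors of ∂_1 are 1 so no torsion. So H_0 ≅ Z.
rank ∂_1 = 1, rank ∂_2 = 0 ⇒ b_1 = 1 − 1 − 0 = 0. So H_1 ≅ 0.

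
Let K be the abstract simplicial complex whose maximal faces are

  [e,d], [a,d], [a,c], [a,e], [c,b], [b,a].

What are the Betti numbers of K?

Order the vertices as a < b < c < d < e. Listing each simplex with vertices in this order, K has dimension 1 with simplices:

  0-simplices (5): a, b, c, d, e
  1-simplices (6): ab, ac, ad, ae, bc, de

giving chain groups C_0 ≅ Z^5, C_1 ≅ Z^6.

The boundary map ∂_1: C_1 → C_0 is given by ∂[p,q] = [q] − [p]. For instance
  ∂ab = b − a.
The resulting 5×6 matrix has rank 4, and its Smith normal form has invariant factors (1,1,1,1).

From H_k ≅ ker(∂_k) / im(∂_{k+1}) we obtain:

  H_0: rank C_0 − rank ∂_1 = 5 − 4 = 1, and the invariant factors of ∂_1 are all 1, so H_0 = Z.
  H_1: rank ker ∂_1 − rank ∂_2 = (6 − 4) − 0 = 2, and there is no ∂_2, so H_1 = Z^2.

As a check, the Euler characteristic is 5 − 6 = -1, which agrees with 1 − 2 = -1.

Hence the Betti numbers are b_0 = 1, b_1 = 2.

b_0 = 1, b_1 = 2.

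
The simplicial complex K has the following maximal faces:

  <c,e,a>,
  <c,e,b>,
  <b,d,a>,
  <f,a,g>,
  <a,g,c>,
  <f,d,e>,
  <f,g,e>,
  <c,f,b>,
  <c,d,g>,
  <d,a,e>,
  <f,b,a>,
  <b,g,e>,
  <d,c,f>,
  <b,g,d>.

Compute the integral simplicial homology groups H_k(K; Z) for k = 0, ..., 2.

H_0 ≅ Z,  H_1 ≅ Z^2,  H_2 ≅ Z.

Fix the vertex order a < b < c < d < e < f < g and write every simplex with vertices in increasing order. Then dim K = 2 and the simplices of K are:

  0-simplices (7): a, b, c, d, e, f, g
  1-simplices (21): ab, ac, ad, ae, af, ag, bc, bd, be, bf, bg, cd, ce, cf, cg, de, df, dg, ef, eg, fg
  2-simplices (14): abd, abf, ace, acg, ade, afg, bce, bcf, bdg, beg, cdf, cdg, def, efg

Hence C_0 ≅ Z^7, C_1 ≅ Z^21, C_2 ≅ Z^14.

The boundary map ∂_1: C_1 → C_0 is given by ∂[p,q] = [q] − [p]. For instance
  ∂eg = g − e.
As a 7×21 matrix over Z this has rank 6, with invariant factors (1,1,1,1,1,1).

The boundary map ∂_2: C_2 → C_1 maps a triangle to the signed sum of its edges. For instance
  ∂abf = bf − af + ab,
  ∂ade = de − ae + ad.
The 21×14 boundary matrix has rank 13 and Smith normal form diag(1,1,1,1,1,1,1,1,1,1,1,1,1).

Now H_k = ker ∂_k / im ∂_{k+1}, so:

  H_0: rank C_0 − rank ∂_1 = 7 − 6 = 1, and the invariant factors of ∂_1 are all 1, so H_0 = Z.
  H_1: rank ker ∂_1 − rank ∂_2 = (21 − 6) − 13 = 2, and the invariant factors of ∂_2 are all 1, so H_1 = Z^2.
  H_2: rank ker ∂_2 − rank ∂_3 = (14 − 13) − 0 = 1, and there is no ∂_3, so H_2 = Z.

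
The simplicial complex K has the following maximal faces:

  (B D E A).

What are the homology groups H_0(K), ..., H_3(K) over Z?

H_0 = Z,  H_1 = 0,  H_2 = 0,  H_3 = 0.

We work with the vertex ordering A < B < D < E. The simplices of K, each written with vertices in increasing order, are:

  0-simplices (4): A, B, D, E
  1-simplices (6): AB, AD, AE, BD, BE, DE
  2-simplices (4): ABD, ABE, ADE, BDE
  3-simplices (1): ABDE

giving chain groups C_0 ≅ Z^4, C_1 ≅ Z^6, C_2 ≅ Z^4, C_3 ≅ Z^1.

∂_1: C_1 → C_0 sends each edge [p,q] (with p < q) to q − p.
This gives a 4×6 integer matrix of rank 3; reducing to Smith normal form yields diagonal entries (1,1,1).

∂_2: C_2 → C_1 sends each 2-simplex [p,q,r] to [q,r] − [p,r] + [p,q]. For instance
  ∂BDE = DE − BE + BD,
  ∂ABD = BD − AD + AB.
As a 6×4 matrix over Z this has rank 3, with invariant factors (1,1,1).

The boundary map ∂_3: C_3 → C_2 sends each 3-simplex σ to the alternating sum Σ_i (−1)^i (σ with its i-th vertex removed). For instance
  ∂ABDE = BDE − ADE + ABE − ABD.
This gives a 4×1 integer matrix of rank 1; reducing to Smith normal form yields diagonal entries (1).

Now H_k = ker ∂_k / im ∂_{k+1}, so:

  H_0: rank C_0 − rank ∂_1 = 4 − 3 = 1, and the invariant factors of ∂_1 are all 1, so H_0 = Z.
  H_1: rank ker ∂_1 − rank ∂_2 = (6 − 3) − 3 = 0, and the invariant factors of ∂_2 are all 1, so H_1 = 0.
  H_2: rank ker ∂_2 − rank ∂_3 = (4 − 3) − 1 = 0, and the invariant factors of ∂_3 are all 1, so H_2 = 0.
  H_3: rank ker ∂_3 − rank ∂_4 = (1 − 1) − 0 = 0, and there is no ∂_4, so H_3 = 0.

As a check, the Euler characteristic is 4 − 6 + 4 − 1 = 1, which agrees with 1 − 0 + 0 − 0 = 1.
(K is a triangulation of the 3-simplex.)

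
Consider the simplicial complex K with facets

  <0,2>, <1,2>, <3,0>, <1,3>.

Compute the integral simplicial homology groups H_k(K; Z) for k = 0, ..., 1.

H_0 = Z,  H_1 = Z.

Fix the vertex order 0 < 1 < 2 < 3 and write every simplex with vertices in increasing order. Then dim K = 1 and the simplices of K are:

  0-simplices (4): [0], [1], [2], [3]
  1-simplices (4): [0,2], [0,3], [1,2], [1,3]

so the chain groups are C_0 ≅ Z^4, C_1 ≅ Z^4.

∂_1: C_1 → C_0 is given by ∂[p,q] = [q] − [p]. For instance
  ∂[1,2] = [2] − [1].
The 4×4 boundary matrix has rank 3 and Smith normal form diag(1,1,1).

Reading off H_k = ker ∂_k / im ∂_{k+1}:

  H_0: rank C_0 − rank ∂_1 = 4 − 3 = 1, and the invariant factors of ∂_1 are all 1, so H_0 = Z.
  H_1: rank ker ∂_1 − rank ∂_2 = (4 − 3) − 0 = 1, and there is no ∂_2, so H_1 = Z.

As a check, the Euler characteristic is 4 − 4 = 0, which agrees with 1 − 1 = 0.
(K is a triangulation of the circle S^1.)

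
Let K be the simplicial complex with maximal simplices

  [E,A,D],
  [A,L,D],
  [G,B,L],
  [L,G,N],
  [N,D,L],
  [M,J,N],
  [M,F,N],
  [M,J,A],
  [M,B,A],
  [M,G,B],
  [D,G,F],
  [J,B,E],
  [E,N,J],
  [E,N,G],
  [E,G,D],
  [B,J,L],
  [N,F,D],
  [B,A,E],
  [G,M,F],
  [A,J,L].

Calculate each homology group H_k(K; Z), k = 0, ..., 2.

H_0 = Z,  H_1 = Z ⊕ Z_2,  H_2 = 0.

Take the total order A < B < D < E < F < G < J < L < M < N on the vertex set. Then K (dimension 2) consists of the simplices:

  0-simplices (10): A, B, D, E, F, G, J, L, M, N
  1-simplices (30): AB, AD, AE, AJ, AL, AM, BE, BG, BJ, BL, BM, DE, DF, DG, DL, DN, EG, EJ, EN, FG, FM, FN, GL, GM, GN, JL, JM, JN, LN, MN
  2-simplices (20): ABE, ABM, ADE, ADL, AJL, AJM, BEJ, BGL, BGM, BJL, DEG, DFG, DFN, DLN, EGN, EJN, FGM, FMN, GLN, JMN

so the chain groups are C_0 ≅ Z^10, C_1 ≅ Z^30, C_2 ≅ Z^20.

Boundary ∂_1: C_1 → C_0 maps an edge to its endpoints' difference, ∂[p,q] = q − p.
This gives a 10×30 integer matrix of rank 9; reducing to Smith normal form yields diagonal entries (1,1,1,1,1,1,1,1,1).

Boundary ∂_2: C_2 → C_1 acts by ∂[p,q,r] = [q,r] − [p,r] + [p,q]. For instance
  ∂GLN = LN − GN + GL,
  ∂AJL = JL − AL + AJ.
The resulting 30×20 matrix has rank 20, and its Smith normal form has invariant factors (1,1,1,1,1,1,1,1,1,1,1,1,1,1,1,1,1,1,1,2).

Reading off H_k = ker ∂_k / im ∂_{k+1}:

  H_0: rank C_0 − rank ∂_1 = 10 − 9 = 1, and the invariant factors of ∂_1 are all 1, so H_0 = Z.
  H_1: rank ker ∂_1 − rank ∂_2 = (30 − 9) − 20 = 1, and ∂_2 has invariant factor 2 > 1, so H_1 = Z ⊕ Z_2.
  H_2: rank ker ∂_2 − rank ∂_3 = (20 − 20) − 0 = 0, and there is no ∂_3, so H_2 = 0.

(K is a triangulation of the Klein bottle.)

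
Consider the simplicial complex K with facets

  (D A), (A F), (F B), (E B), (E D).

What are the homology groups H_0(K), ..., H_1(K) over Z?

Fix the vertex order A < B < D < E < F and write every simplex with vertices in increasing order. Then dim K = 1 and the simplices of K are:

  0-simplices (5): A, B, D, E, F
  1-simplices (5): AD, AF, BE, BF, DE

Hence C_0 ≅ Z^5, C_1 ≅ Z^5.

Boundary ∂_1: C_1 → C_0 maps an edge to its endpoints' difference, ∂[p,q] = q − p. For instance
  ∂BF = F − B.
The 5×5 boundary matrix has rank 4 and Smith normal form diag(1,1,1,1).

From H_k ≅ ker(∂_k) / im(∂_{k+1}) we obtain:

  H_0: rank C_0 − rank ∂_1 = 5 − 4 = 1, and the invariant factors of ∂_1 are all 1, so H_0 ≅ Z.
  H_1: rank ker ∂_1 − rank ∂_2 = (5 − 4) − 0 = 1, and there is no ∂_2, so H_1 ≅ Z.

H_0 ≅ Z,  H_1 ≅ Z.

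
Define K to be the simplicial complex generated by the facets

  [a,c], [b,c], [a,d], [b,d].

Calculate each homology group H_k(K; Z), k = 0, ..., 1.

H_0 = Z,  H_1 = Z.

Take the total order a < b < c < d on the vertex set. Then K (dimension 1) consists of the simplices:

  0-simplices (4): a, b, c, d
  1-simplices (4): ac, ad, bc, bd

giving chain groups C_0 ≅ Z^4, C_1 ≅ Z^4.

∂_1: C_1 → C_0 maps an edge to its endpoints' difference, ∂[p,q] = q − p.
The 4×4 boundary matrix has rank 3 and Smith normal form diag(1,1,1).

Now H_k = ker ∂_k / im ∂_{k+1}, so:

  H_0: rank C_0 − rank ∂_1 = 4 − 3 = 1, and the invariant factors of ∂_1 are all 1, so H_0 = Z.
  H_1: rank ker ∂_1 − rank ∂_2 = (4 − 3) − 0 = 1, and there is no ∂_2, so H_1 = Z.

As a check, the Euler characteristic is 4 − 4 = 0, which agrees with 1 − 1 = 0.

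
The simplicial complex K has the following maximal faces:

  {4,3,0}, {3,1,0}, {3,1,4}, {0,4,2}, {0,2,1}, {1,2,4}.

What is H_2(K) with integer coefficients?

We work with the vertex ordering 0 < 1 < 2 < 3 < 4. The simplices of K, each written with vertices in increasing order, are:

  0-simplices (5): [0], [1], [2], [3], [4]
  1-simplices (9): [0,1], [0,2], [0,3], [0,4], [1,2], [1,3], [1,4], [2,4], [3,4]
  2-simplices (6): [0,1,2], [0,1,3], [0,2,4], [0,3,4], [1,2,4], [1,3,4]

Hence C_0 ≅ Z^5, C_1 ≅ Z^9, C_2 ≅ Z^6.

Boundary ∂_1: C_1 → C_0 maps an edge to its endpoints' difference, ∂[p,q] = q − p. For instance
  ∂[0,3] = [3] − [0].
The resulting 5×9 matrix has rank 4, and its Smith normal form has invariant factors (1,1,1,1).

Boundary ∂_2: C_2 → C_1 acts by ∂[p,q,r] = [q,r] − [p,r] + [p,q]. For instance
  ∂[0,3,4] = [3,4] − [0,4] + [0,3],
  ∂[0,1,2] = [1,2] − [0,2] + [0,1].
This gives a 9×6 integer matrix of rank 5; reducing to Smith normal form yields diagonal entries (1,1,1,1,1).

Computing H_k = (kernel of ∂_k) / (image of ∂_{k+1}):

  H_2: rank ker ∂_2 − rank ∂_3 = (6 − 5) − 0 = 1, and there is no ∂_3, so H_2 ≅ Z.

(K is a triangulation of the 2-sphere S^2.)

H_2 ≅ Z.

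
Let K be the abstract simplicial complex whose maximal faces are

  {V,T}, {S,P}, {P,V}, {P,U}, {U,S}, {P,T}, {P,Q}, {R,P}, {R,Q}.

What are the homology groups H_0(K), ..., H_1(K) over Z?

H_0 ≅ Z,  H_1 ≅ Z^3.

K has 7 vertices, 9 edges.
rank ∂_0 = 0, rank ∂_1 = 6 ⇒ b_0 = 7 − 0 − 6 = 1; all invariant factors of ∂_1 are 1 so no torsion. So H_0 = Z.
rank ∂_1 = 6, rank ∂_2 = 0 ⇒ b_1 = 9 − 6 − 0 = 3. So H_1 = Z^3.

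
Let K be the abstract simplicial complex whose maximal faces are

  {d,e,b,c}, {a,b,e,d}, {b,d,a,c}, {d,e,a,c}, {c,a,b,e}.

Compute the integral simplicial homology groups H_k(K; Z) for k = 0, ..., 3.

Fix the vertex order a < b < c < d < e and write every simplex with vertices in increasing order. Then dim K = 3 and the simplices of K are:

  0-simplices (5): a, b, c, d, e
  1-simplices (10): ab, ac, ad, ae, bc, bd, be, cd, ce, de
  2-simplices (10): abc, abd, abe, acd, ace, ade, bcd, bce, bde, cde
  3-simplices (5): abcd, abce, abde, acde, bcde

so the chain groups are C_0 ≅ Z^5, C_1 ≅ Z^10, C_2 ≅ Z^10, C_3 ≅ Z^5.

Boundary ∂_1: C_1 → C_0 maps an edge to its endpoints' difference, ∂[p,q] = q − p. For instance
  ∂bc = c − b.
This gives a 5×10 integer matrix of rank 4; reducing to Smith normal form yields diagonal entries (1,1,1,1).

Boundary ∂_2: C_2 → C_1 maps a triangle to the signed sum of its edges. For instance
  ∂ace = ce − ae + ac,
  ∂bde = de − be + bd.
The resulting 10×10 matrix has rank 6, and its Smith normal form has invariant factors (1,1,1,1,1,1).

The boundary map ∂_3: C_3 → C_2 sends each 3-simplex σ to the alternating sum Σ_i (−1)^i (σ with its i-th vertex removed). For instance
  ∂abde = bde − ade + abe − abd,
  ∂bcde = cde − bde + bce − bcd.
This gives a 10×5 integer matrix of rank 4; reducing to Smith normal form yields diagonal entries (1,1,1,1).

Computing H_k = (kernel of ∂_k) / (image of ∂_{k+1}):

  H_0: rank C_0 − rank ∂_1 = 5 − 4 = 1, and the invariant factors of ∂_1 are all 1, so H_0 = Z.
  H_1: rank ker ∂_1 − rank ∂_2 = (10 − 4) − 6 = 0, and the invariant factors of ∂_2 are all 1, so H_1 = 0.
  H_2: rank ker ∂_2 − rank ∂_3 = (10 − 6) − 4 = 0, and the invariant factors of ∂_3 are all 1, so H_2 = 0.
  H_3: rank ker ∂_3 − rank ∂_4 = (5 − 4) − 0 = 1, and there is no ∂_4, so H_3 = Z.

As a check, the Euler characteristic is 5 − 10 + 10 − 5 = 0, which agrees with 1 − 0 + 0 − 1 = 0.

H_0 ≅ Z,  H_1 = 0,  H_2 = 0,  H_3 ≅ Z.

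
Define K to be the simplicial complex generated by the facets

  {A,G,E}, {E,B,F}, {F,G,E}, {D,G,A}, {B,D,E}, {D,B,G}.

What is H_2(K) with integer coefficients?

H_2 ≅ 0.

We work with the vertex ordering A < B < D < E < F < G. The simplices of K, each written with vertices in increasing order, are:

  0-simplices (6): A, B, D, E, F, G
  1-simplices (12): AD, AE, AG, BD, BE, BF, BG, DE, DG, EF, EG, FG
  2-simplices (6): ADG, AEG, BDE, BDG, BEF, EFG

giving chain groups C_0 ≅ Z^6, C_1 ≅ Z^12, C_2 ≅ Z^6.

The boundary map ∂_1: C_1 → C_0 maps an edge to its endpoints' difference, ∂[p,q] = q − p.
This gives a 6×12 integer matrix of rank 5; reducing to Smith normal form yields diagonal entries (1,1,1,1,1).

Boundary ∂_2: C_2 → C_1 maps a triangle to the signed sum of its edges. For instance
  ∂BDE = DE − BE + BD,
  ∂AEG = EG − AG + AE.
This gives a 12×6 integer matrix of rank 6; reducing to Smith normal form yields diagonal entries (1,1,1,1,1,1).

Reading off H_k = ker ∂_k / im ∂_{k+1}:

  H_2: rank ker ∂_2 − rank ∂_3 = (6 − 6) − 0 = 0, and there is no ∂_3, so H_2 = 0.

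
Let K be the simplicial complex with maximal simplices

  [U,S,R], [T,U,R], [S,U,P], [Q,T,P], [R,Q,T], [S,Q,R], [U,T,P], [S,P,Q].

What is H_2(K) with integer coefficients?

Take the total order P < Q < R < S < T < U on the vertex set. Then K (dimension 2) consists of the simplices:

  0-simplices (6): P, Q, R, S, T, U
  1-simplices (12): PQ, PS, PT, PU, QR, QS, QT, RS, RT, RU, SU, TU
  2-simplices (8): PQS, PQT, PSU, PTU, QRS, QRT, RSU, RTU

giving chain groups C_0 ≅ Z^6, C_1 ≅ Z^12, C_2 ≅ Z^8.

Boundary ∂_1: C_1 → C_0 is given by ∂[p,q] = [q] − [p]. For instance
  ∂RS = S − R.
The 6×12 boundary matrix has rank 5 and Smith normal form diag(1,1,1,1,1).

The boundary map ∂_2: C_2 → C_1 sends each 2-simplex [p,q,r] to [q,r] − [p,r] + [p,q]. For instance
  ∂RSU = SU − RU + RS,
  ∂PTU = TU − PU + PT.
The resulting 12×8 matrix has rank 7, and its Smith normal form has invariant factors (1,1,1,1,1,1,1).

Computing H_k = (kernel of ∂_k) / (image of ∂_{k+1}):

  H_2: rank ker ∂_2 − rank ∂_3 = (8 − 7) − 0 = 1, and there is no ∂_3, so H_2 = Z.

(K is a triangulation of the 2-sphere S^2.)

H_2 = Z.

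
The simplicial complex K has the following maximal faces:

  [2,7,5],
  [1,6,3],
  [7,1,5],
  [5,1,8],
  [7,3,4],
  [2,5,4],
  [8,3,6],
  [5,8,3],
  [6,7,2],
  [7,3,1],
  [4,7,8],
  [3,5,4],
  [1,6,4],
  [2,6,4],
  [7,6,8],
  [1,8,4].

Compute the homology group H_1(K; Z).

H_1 ≅ Z^2.

K has 8 vertices, 24 edges, 16 triangles.
rank ∂_1 = 7, rank ∂_2 = 15 ⇒ b_1 = 24 − 7 − 15 = 2; all invariant factors of ∂_2 are 1 so no torsion. So H_1 ≅ Z^2.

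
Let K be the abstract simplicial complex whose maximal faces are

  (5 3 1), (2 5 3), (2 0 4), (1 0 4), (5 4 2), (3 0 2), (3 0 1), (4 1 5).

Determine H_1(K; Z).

Order the vertices as 0 < 1 < 2 < 3 < 4 < 5. Listing each simplex with vertices in this order, K has dimension 2 with simplices:

  0-simplices (6): [0], [1], [2], [3], [4], [5]
  1-simplices (12): [0,1], [0,2], [0,3], [0,4], [1,3], [1,4], [1,5], [2,3], [2,4], [2,5], [3,5], [4,5]
  2-simplices (8): [0,1,3], [0,1,4], [0,2,3], [0,2,4], [1,3,5], [1,4,5], [2,3,5], [2,4,5]

so the chain groups are C_0 ≅ Z^6, C_1 ≅ Z^12, C_2 ≅ Z^8.

∂_1: C_1 → C_0 sends each edge [p,q] (with p < q) to q − p. For instance
  ∂[0,3] = [3] − [0].
The resulting 6×12 matrix has rank 5, and its Smith normal form has invariant factors (1,1,1,1,1).

The boundary map ∂_2: C_2 → C_1 sends each 2-simplex [p,q,r] to [q,r] − [p,r] + [p,q]. For instance
  ∂[0,2,3] = [2,3] − [0,3] + [0,2],
  ∂[2,4,5] = [4,5] − [2,5] + [2,4].
The resulting 12×8 matrix has rank 7, and its Smith normal form has invariant factors (1,1,1,1,1,1,1).

Now H_k = ker ∂_k / im ∂_{k+1}, so:

  H_1: rank ker ∂_1 − rank ∂_2 = (12 − 5) − 7 = 0, and the invariant factors of ∂_2 are all 1, so H_1 = 0.

(K is a triangulation of the 2-sphere S^2.)

H_1 = 0.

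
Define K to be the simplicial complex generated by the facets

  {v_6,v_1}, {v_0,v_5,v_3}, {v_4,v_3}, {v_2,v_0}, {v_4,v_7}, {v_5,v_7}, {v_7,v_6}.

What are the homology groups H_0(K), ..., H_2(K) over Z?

H_0 = Z,  H_1 = Z,  H_2 = 0.

Fix the vertex order v_0 < v_1 < v_2 < v_3 < v_4 < v_5 < v_6 < v_7 and write every simplex with vertices in increasing order. Then dim K = 2 and the simplices of K are:

  0-simplices (8): [v_0], [v_1], [v_2], [v_3], [v_4], [v_5], [v_6], [v_7]
  1-simplices (9): [v_0,v_2], [v_0,v_3], [v_0,v_5], [v_1,v_6], [v_3,v_4], [v_3,v_5], [v_4,v_7], [v_5,v_7], [v_6,v_7]
  2-simplices (1): [v_0,v_3,v_5]

Hence C_0 ≅ Z^8, C_1 ≅ Z^9, C_2 ≅ Z^1.

Boundary ∂_1: C_1 → C_0 maps an edge to its endpoints' difference, ∂[p,q] = q − p. For instance
  ∂[v_6,v_7] = [v_7] − [v_6].
The resulting 8×9 matrix has rank 7, and its Smith normal form has invariant factors (1,1,1,1,1,1,1).

Boundary ∂_2: C_2 → C_1 sends each 2-simplex [p,q,r] to [q,r] − [p,r] + [p,q]. For instance
  ∂[v_0,v_3,v_5] = [v_3,v_5] − [v_0,v_5] + [v_0,v_3].
This gives a 9×1 integer matrix of rank 1; reducing to Smith normal form yields diagonal entries (1).

Reading off H_k = ker ∂_k / im ∂_{k+1}:

  H_0: rank C_0 − rank ∂_1 = 8 − 7 = 1, and the invariant factors of ∂_1 are all 1, so H_0 = Z.
  H_1: rank ker ∂_1 − rank ∂_2 = (9 − 7) − 1 = 1, and the invariant factors of ∂_2 are all 1, so H_1 = Z.
  H_2: rank ker ∂_2 − rank ∂_3 = (1 − 1) − 0 = 0, and there is no ∂_3, so H_2 = 0.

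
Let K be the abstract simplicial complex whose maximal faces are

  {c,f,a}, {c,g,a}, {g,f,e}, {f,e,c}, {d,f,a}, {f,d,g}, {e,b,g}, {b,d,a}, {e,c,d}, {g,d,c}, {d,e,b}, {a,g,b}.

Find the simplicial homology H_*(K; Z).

Order the vertices as a < b < c < d < e < f < g. Listing each simplex with vertices in this order, K has dimension 2 with simplices:

  0-simplices (7): a, b, c, d, e, f, g
  1-simplices (18): ab, ac, ad, af, ag, bd, be, bg, cd, ce, cf, cg, de, df, dg, ef, eg, fg
  2-simplices (12): abd, abg, acf, acg, adf, bde, beg, cde, cdg, cef, dfg, efg

giving chain groups C_0 ≅ Z^7, C_1 ≅ Z^18, C_2 ≅ Z^12.

Boundary ∂_1: C_1 → C_0 sends each edge [p,q] (with p < q) to q − p.
This gives a 7×18 integer matrix of rank 6; reducing to Smith normal form yields diagonal entries (1,1,1,1,1,1).

The boundary map ∂_2: C_2 → C_1 sends each 2-simplex [p,q,r] to [q,r] − [p,r] + [p,q]. For instance
  ∂cef = ef − cf + ce,
  ∂acf = cf − af + ac.
The resulting 18×12 matrix has rank 12, and its Smith normal form has invariant factors (1,1,1,1,1,1,1,1,1,1,1,2).

Computing H_k = (kernel of ∂_k) / (image of ∂_{k+1}):

  H_0: rank C_0 − rank ∂_1 = 7 − 6 = 1, and the invariant factors of ∂_1 are all 1, so H_0 = Z.
  H_1: rank ker ∂_1 − rank ∂_2 = (18 − 6) − 12 = 0, and ∂_2 has invariant factor 2 > 1, so H_1 = Z_2.
  H_2: rank ker ∂_2 − rank ∂_3 = (12 − 12) − 0 = 0, and there is no ∂_3, so H_2 = 0.

H_0 = Z,  H_1 = Z_2,  H_2 = 0.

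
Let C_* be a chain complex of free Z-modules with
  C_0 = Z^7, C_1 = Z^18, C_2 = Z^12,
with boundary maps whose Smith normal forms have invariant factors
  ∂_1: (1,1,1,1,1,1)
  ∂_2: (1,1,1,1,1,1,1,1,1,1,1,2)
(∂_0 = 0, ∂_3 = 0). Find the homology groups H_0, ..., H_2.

H_0: b_0 = 7 − 0 − 6 = 1; torsion from ∂_1 factors > 1: none. So H_0 = Z.
H_1: b_1 = 18 − 6 − 12 = 0; torsion from ∂_2 factors > 1: [2]. So H_1 = Z/2.
H_2: b_2 = 12 − 12 − 0 = 0; torsion from ∂_3 factors > 1: none. So H_2 = 0.

H_0 = Z,  H_1 = Z/2,  H_2 = 0.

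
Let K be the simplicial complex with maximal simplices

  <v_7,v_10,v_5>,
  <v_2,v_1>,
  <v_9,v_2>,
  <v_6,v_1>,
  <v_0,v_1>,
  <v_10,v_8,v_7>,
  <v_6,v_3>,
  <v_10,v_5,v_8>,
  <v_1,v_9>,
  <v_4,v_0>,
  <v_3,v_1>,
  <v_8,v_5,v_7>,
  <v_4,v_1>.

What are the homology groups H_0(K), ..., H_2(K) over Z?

Take the total order v_0 < v_1 < v_2 < v_3 < v_4 < v_5 < v_6 < v_7 < v_8 < v_9 < v_10 on the vertex set. Then K (dimension 2) consists of the simplices:

  0-simplices (11): [v_0], [v_1], [v_2], [v_3], [v_4], [v_5], [v_6], [v_7], [v_8], [v_9], [v_10]
  1-simplices (15): (15 of them)
  2-simplices (4): [v_5,v_7,v_8], [v_5,v_7,v_10], [v_5,v_8,v_10], [v_7,v_8,v_10]

so the chain groups are C_0 ≅ Z^11, C_1 ≅ Z^15, C_2 ≅ Z^4.

The boundary map ∂_1: C_1 → C_0 sends each edge [p,q] (with p < q) to q − p.
The 11×15 boundary matrix has rank 9 and Smith normal form diag(1,1,1,1,1,1,1,1,1).

Boundary ∂_2: C_2 → C_1 maps a triangle to the signed sum of its edges. For instance
  ∂[v_5,v_7,v_8] = [v_7,v_8] − [v_5,v_8] + [v_5,v_7],
  ∂[v_5,v_8,v_10] = [v_8,v_10] − [v_5,v_10] + [v_5,v_8].
As a 15×4 matrix over Z this has rank 3, with invariant factors (1,1,1).

Reading off H_k = ker ∂_k / im ∂_{k+1}:

  H_0: rank C_0 − rank ∂_1 = 11 − 9 = 2, and the invariant factors of ∂_1 are all 1, so H_0 ≅ Z^2.
  H_1: rank ker ∂_1 − rank ∂_2 = (15 − 9) − 3 = 3, and the invariant factors of ∂_2 are all 1, so H_1 ≅ Z^3.
  H_2: rank ker ∂_2 − rank ∂_3 = (4 − 3) − 0 = 1, and there is no ∂_3, so H_2 ≅ Z.

(K is a triangulation of the disjoint union of the 2-sphere S^2 and a wedge of 3 circles.)

H_0 ≅ Z^2,  H_1 ≅ Z^3,  H_2 ≅ Z.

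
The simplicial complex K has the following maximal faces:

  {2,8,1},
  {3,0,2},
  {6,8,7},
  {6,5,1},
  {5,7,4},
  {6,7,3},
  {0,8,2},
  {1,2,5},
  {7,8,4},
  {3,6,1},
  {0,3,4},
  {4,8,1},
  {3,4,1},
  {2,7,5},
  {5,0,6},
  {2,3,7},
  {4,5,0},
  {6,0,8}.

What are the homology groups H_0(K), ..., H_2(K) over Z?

H_0 ≅ Z,  H_1 ≅ Z^2,  H_2 ≅ Z.

Fix the vertex order 0 < 1 < 2 < 3 < 4 < 5 < 6 < 7 < 8 and write every simplex with vertices in increasing order. Then dim K = 2 and the simplices of K are:

  0-simplices (9): [0], [1], [2], [3], [4], [5], [6], [7], [8]
  1-simplices (27): (27 of them)
  2-simplices (18): [0,2,3], [0,2,8], [0,3,4], [0,4,5], [0,5,6], [0,6,8], [1,2,5], [1,2,8], [1,3,4], [1,3,6], [1,4,8], [1,5,6], [2,3,7], [2,5,7], [3,6,7], [4,5,7], [4,7,8], [6,7,8]

so the chain groups are C_0 ≅ Z^9, C_1 ≅ Z^27, C_2 ≅ Z^18.

Boundary ∂_1: C_1 → C_0 is given by ∂[p,q] = [q] − [p]. For instance
  ∂[2,3] = [3] − [2].
As a 9×27 matrix over Z this has rank 8, with invariant factors (1,1,1,1,1,1,1,1).

The boundary map ∂_2: C_2 → C_1 acts by ∂[p,q,r] = [q,r] − [p,r] + [p,q]. For instance
  ∂[3,6,7] = [6,7] − [3,7] + [3,6],
  ∂[1,3,6] = [3,6] − [1,6] + [1,3].
The resulting 27×18 matrix has rank 17, and its Smith normal form has invariant factors (1,1,1,1,1,1,1,1,1,1,1,1,1,1,1,1,1).

From H_k ≅ ker(∂_k) / im(∂_{k+1}) we obtain:

  H_0: rank C_0 − rank ∂_1 = 9 − 8 = 1, and the invariant factors of ∂_1 are all 1, so H_0 ≅ Z.
  H_1: rank ker ∂_1 − rank ∂_2 = (27 − 8) − 17 = 2, and the invariant factors of ∂_2 are all 1, so H_1 ≅ Z^2.
  H_2: rank ker ∂_2 − rank ∂_3 = (18 − 17) − 0 = 1, and there is no ∂_3, so H_2 ≅ Z.

(K is a triangulation of the torus T^2.)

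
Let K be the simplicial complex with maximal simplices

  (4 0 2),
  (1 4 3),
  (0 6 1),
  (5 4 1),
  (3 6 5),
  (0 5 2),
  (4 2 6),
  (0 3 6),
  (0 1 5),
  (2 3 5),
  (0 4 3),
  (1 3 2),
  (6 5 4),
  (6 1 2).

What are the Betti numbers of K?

b_0 = 1, b_1 = 2, b_2 = 1.

K has 7 vertices, 21 edges, 14 triangles.
rank ∂_0 = 0, rank ∂_1 = 6 ⇒ b_0 = 7 − 0 − 6 = 1; all invariant factors of ∂_1 are 1 so no torsion. So H_0 ≅ Z.
rank ∂_1 = 6, rank ∂_2 = 13 ⇒ b_1 = 21 − 6 − 13 = 2; all invariant factors of ∂_2 are 1 so no torsion. So H_1 ≅ Z^2.
rank ∂_2 = 13, rank ∂_3 = 0 ⇒ b_2 = 14 − 13 − 0 = 1. So H_2 ≅ Z.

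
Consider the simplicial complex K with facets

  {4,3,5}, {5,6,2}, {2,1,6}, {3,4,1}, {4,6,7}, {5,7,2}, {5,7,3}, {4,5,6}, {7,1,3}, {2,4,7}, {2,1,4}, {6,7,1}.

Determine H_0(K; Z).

H_0 = Z.

Fix the vertex order 1 < 2 < 3 < 4 < 5 < 6 < 7 and write every simplex with vertices in increasing order. Then dim K = 2 and the simplices of K are:

  0-simplices (7): [1], [2], [3], [4], [5], [6], [7]
  1-simplices (18): [1,2], [1,3], [1,4], [1,6], [1,7], [2,4], [2,5], [2,6], [2,7], [3,4], [3,5], [3,7], [4,5], [4,6], [4,7], [5,6], [5,7], [6,7]
  2-simplices (12): [1,2,4], [1,2,6], [1,3,4], [1,3,7], [1,6,7], [2,4,7], [2,5,6], [2,5,7], [3,4,5], [3,5,7], [4,5,6], [4,6,7]

so the chain groups are C_0 ≅ Z^7, C_1 ≅ Z^18, C_2 ≅ Z^12.

Boundary ∂_1: C_1 → C_0 maps an edge to its endpoints' difference, ∂[p,q] = q − p.
As a 7×18 matrix over Z this has rank 6, with invariant factors (1,1,1,1,1,1).

Boundary ∂_2: C_2 → C_1 acts by ∂[p,q,r] = [q,r] − [p,r] + [p,q]. For instance
  ∂[4,5,6] = [5,6] − [4,6] + [4,5],
  ∂[3,5,7] = [5,7] − [3,7] + [3,5].
The 18×12 boundary matrix has rank 12 and Smith normal form diag(1,1,1,1,1,1,1,1,1,1,1,2).

Now H_k = ker ∂_k / im ∂_{k+1}, so:

  H_0: rank C_0 − rank ∂_1 = 7 − 6 = 1, and the invariant factors of ∂_1 are all 1, so H_0 ≅ Z.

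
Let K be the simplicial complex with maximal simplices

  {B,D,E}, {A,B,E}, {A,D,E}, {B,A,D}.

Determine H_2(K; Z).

K has 4 vertices, 6 edges, 4 triangles.
rank ∂_2 = 3, rank ∂_3 = 0 ⇒ b_2 = 4 − 3 − 0 = 1. So H_2 = Z.

H_2 = Z.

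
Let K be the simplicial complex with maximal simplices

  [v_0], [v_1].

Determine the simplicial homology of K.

We work with the vertex ordering v_0 < v_1. The simplices of K, each written with vertices in increasing order, are:

  0-simplices (2): [v_0], [v_1]

so the chain groups are C_0 ≅ Z^2.

From H_k ≅ ker(∂_k) / im(∂_{k+1}) we obtain:

  H_0: rank C_0 − rank ∂_1 = 2 − 0 = 2, and there is no ∂_1, so H_0 = Z^2.

(K is a triangulation of a set of 2 points.)

H_0 ≅ Z^2.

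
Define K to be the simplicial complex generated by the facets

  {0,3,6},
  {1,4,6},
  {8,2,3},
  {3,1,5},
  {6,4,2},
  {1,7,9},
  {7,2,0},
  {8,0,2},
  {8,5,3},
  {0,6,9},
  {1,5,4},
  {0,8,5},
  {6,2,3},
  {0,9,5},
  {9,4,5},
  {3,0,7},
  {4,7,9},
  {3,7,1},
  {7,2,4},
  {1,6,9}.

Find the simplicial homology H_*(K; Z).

H_0 ≅ Z,  H_1 ≅ Z ⊕ Z/2Z,  H_2 = 0.

We work with the vertex ordering 0 < 1 < 2 < 3 < 4 < 5 < 6 < 7 < 8 < 9. The simplices of K, each written with vertices in increasing order, are:

  0-simplices (10): [0], [1], [2], [3], [4], [5], [6], [7], [8], [9]
  1-simplices (30): (30 of them)
  2-simplices (20): (20 of them)

giving chain groups C_0 ≅ Z^10, C_1 ≅ Z^30, C_2 ≅ Z^20.

∂_1: C_1 → C_0 sends each edge [p,q] (with p < q) to q − p. For instance
  ∂[4,5] = [5] − [4].
As a 10×30 matrix over Z this has rank 9, with invariant factors (1,1,1,1,1,1,1,1,1).

Boundary ∂_2: C_2 → C_1 maps a triangle to the signed sum of its edges. For instance
  ∂[4,7,9] = [7,9] − [4,9] + [4,7],
  ∂[0,2,8] = [2,8] − [0,8] + [0,2].
As a 30×20 matrix over Z this has rank 20, with invariant factors (1,1,1,1,1,1,1,1,1,1,1,1,1,1,1,1,1,1,1,2).

From H_k ≅ ker(∂_k) / im(∂_{k+1}) we obtain:

  H_0: rank C_0 − rank ∂_1 = 10 − 9 = 1, and the invariant factors of ∂_1 are all 1, so H_0 ≅ Z.
  H_1: rank ker ∂_1 − rank ∂_2 = (30 − 9) − 20 = 1, and ∂_2 has invariant factor 2 > 1, so H_1 ≅ Z ⊕ Z/2Z.
  H_2: rank ker ∂_2 − rank ∂_3 = (20 − 20) − 0 = 0, and there is no ∂_3, so H_2 ≅ 0.

(K is a triangulation of the Klein bottle.)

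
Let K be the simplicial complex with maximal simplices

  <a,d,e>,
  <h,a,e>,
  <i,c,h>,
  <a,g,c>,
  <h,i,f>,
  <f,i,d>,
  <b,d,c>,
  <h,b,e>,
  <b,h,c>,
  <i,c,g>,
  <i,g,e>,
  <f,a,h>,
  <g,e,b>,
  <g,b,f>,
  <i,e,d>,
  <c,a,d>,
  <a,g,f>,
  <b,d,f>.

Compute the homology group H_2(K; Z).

H_2 = Z.

Fix the vertex order a < b < c < d < e < f < g < h < i and write every simplex with vertices in increasing order. Then dim K = 2 and the simplices of K are:

  0-simplices (9): a, b, c, d, e, f, g, h, i
  1-simplices (27): ac, ad, ae, af, ag, ah, bc, bd, be, bf, bg, bh, cd, cg, ch, ci, de, df, di, eg, eh, ei, fg, fh, fi, gi, hi
  2-simplices (18): acd, acg, ade, aeh, afg, afh, bcd, bch, bdf, beg, beh, bfg, cgi, chi, dei, dfi, egi, fhi

so the chain groups are C_0 ≅ Z^9, C_1 ≅ Z^27, C_2 ≅ Z^18.

∂_1: C_1 → C_0 is given by ∂[p,q] = [q] − [p]. For instance
  ∂bc = c − b.
The 9×27 boundary matrix has rank 8 and Smith normal form diag(1,1,1,1,1,1,1,1).

Boundary ∂_2: C_2 → C_1 maps a triangle to the signed sum of its edges. For instance
  ∂bcd = cd − bd + bc,
  ∂egi = gi − ei + eg.
The 27×18 boundary matrix has rank 17 and Smith normal form diag(1,1,1,1,1,1,1,1,1,1,1,1,1,1,1,1,1).

Now H_k = ker ∂_k / im ∂_{k+1}, so:

  H_2: rank ker ∂_2 − rank ∂_3 = (18 − 17) − 0 = 1, and there is no ∂_3, so H_2 ≅ Z.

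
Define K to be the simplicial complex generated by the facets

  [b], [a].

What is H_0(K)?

H_0 = Z^2.

Order the vertices as a < b. Listing each simplex with vertices in this order, K has dimension 0 with simplices:

  0-simplices (2): a, b

giving chain groups C_0 ≅ Z^2.

Reading off H_k = ker ∂_k / im ∂_{k+1}:

  H_0: rank C_0 − rank ∂_1 = 2 − 0 = 2, and there is no ∂_1, so H_0 = Z^2.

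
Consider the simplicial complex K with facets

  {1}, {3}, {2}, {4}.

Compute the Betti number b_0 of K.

We work with the vertex ordering 1 < 2 < 3 < 4. The simplices of K, each written with vertices in increasing order, are:

  0-simplices (4): [1], [2], [3], [4]

so the chain groups are C_0 ≅ Z^4.

From H_k ≅ ker(∂_k) / im(∂_{k+1}) we obtain:

  H_0: rank C_0 − rank ∂_1 = 4 − 0 = 4, and there is no ∂_1, so H_0 ≅ Z^4.

Hence the Betti numbers are b_0 = 4.

b_0 = 4.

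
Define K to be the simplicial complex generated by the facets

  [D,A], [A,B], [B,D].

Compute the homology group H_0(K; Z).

Order the vertices as A < B < D. Listing each simplex with vertices in this order, K has dimension 1 with simplices:

  0-simplices (3): A, B, D
  1-simplices (3): AB, AD, BD

giving chain groups C_0 ≅ Z^3, C_1 ≅ Z^3.

Boundary ∂_1: C_1 → C_0 is given by ∂[p,q] = [q] − [p].
The 3×3 boundary matrix has rank 2 and Smith normal form diag(1,1).

Reading off H_k = ker ∂_k / im ∂_{k+1}:

  H_0: rank C_0 − rank ∂_1 = 3 − 2 = 1, and the invariant factors of ∂_1 are all 1, so H_0 ≅ Z.

(K is a triangulation of the circle S^1.)

H_0 = Z.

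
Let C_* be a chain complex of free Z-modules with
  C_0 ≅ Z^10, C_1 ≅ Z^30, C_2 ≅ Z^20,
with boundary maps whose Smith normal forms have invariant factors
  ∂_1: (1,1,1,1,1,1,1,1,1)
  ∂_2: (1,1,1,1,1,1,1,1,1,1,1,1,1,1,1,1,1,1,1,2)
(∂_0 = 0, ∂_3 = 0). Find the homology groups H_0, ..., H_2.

H_0: b_0 = 10 − 0 − 9 = 1; torsion from ∂_1 factors > 1: none. So H_0 = Z.
H_1: b_1 = 30 − 9 − 20 = 1; torsion from ∂_2 factors > 1: [2]. So H_1 = Z × Z/2.
H_2: b_2 = 20 − 20 − 0 = 0; torsion from ∂_3 factors > 1: none. So H_2 = 0.

H_0 = Z,  H_1 = Z × Z/2,  H_2 = 0.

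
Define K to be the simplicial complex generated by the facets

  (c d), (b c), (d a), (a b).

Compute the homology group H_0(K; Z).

H_0 ≅ Z.

Fix the vertex order a < b < c < d and write every simplex with vertices in increasing order. Then dim K = 1 and the simplices of K are:

  0-simplices (4): a, b, c, d
  1-simplices (4): ab, ad, bc, cd

Hence C_0 ≅ Z^4, C_1 ≅ Z^4.

The boundary map ∂_1: C_1 → C_0 sends each edge [p,q] (with p < q) to q − p.
This gives a 4×4 integer matrix of rank 3; reducing to Smith normal form yields diagonal entries (1,1,1).

Now H_k = ker ∂_k / im ∂_{k+1}, so:

  H_0: rank C_0 − rank ∂_1 = 4 − 3 = 1, and the invariant factors of ∂_1 are all 1, so H_0 ≅ Z.

(K is a triangulation of the circle S^1.)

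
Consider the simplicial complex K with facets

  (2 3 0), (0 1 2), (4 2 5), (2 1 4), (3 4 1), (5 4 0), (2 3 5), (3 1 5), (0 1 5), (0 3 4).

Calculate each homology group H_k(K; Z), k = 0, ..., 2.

H_0 = Z,  H_1 = Z/2,  H_2 = 0.

We work with the vertex ordering 0 < 1 < 2 < 3 < 4 < 5. The simplices of K, each written with vertices in increasing order, are:

  0-simplices (6): [0], [1], [2], [3], [4], [5]
  1-simplices (15): [0,1], [0,2], [0,3], [0,4], [0,5], [1,2], [1,3], [1,4], [1,5], [2,3], [2,4], [2,5], [3,4], [3,5], [4,5]
  2-simplices (10): [0,1,2], [0,1,5], [0,2,3], [0,3,4], [0,4,5], [1,2,4], [1,3,4], [1,3,5], [2,3,5], [2,4,5]

Hence C_0 ≅ Z^6, C_1 ≅ Z^15, C_2 ≅ Z^10.

The boundary map ∂_1: C_1 → C_0 sends each edge [p,q] (with p < q) to q − p.
This gives a 6×15 integer matrix of rank 5; reducing to Smith normal form yields diagonal entries (1,1,1,1,1).

∂_2: C_2 → C_1 sends each 2-simplex [p,q,r] to [q,r] − [p,r] + [p,q]. For instance
  ∂[1,3,5] = [3,5] − [1,5] + [1,3],
  ∂[0,3,4] = [3,4] − [0,4] + [0,3].
This gives a 15×10 integer matrix of rank 10; reducing to Smith normal form yields diagonal entries (1,1,1,1,1,1,1,1,1,2).

Now H_k = ker ∂_k / im ∂_{k+1}, so:

  H_0: rank C_0 − rank ∂_1 = 6 − 5 = 1, and the invariant factors of ∂_1 are all 1, so H_0 = Z.
  H_1: rank ker ∂_1 − rank ∂_2 = (15 − 5) − 10 = 0, and ∂_2 has invariant factor 2 > 1, so H_1 = Z/2.
  H_2: rank ker ∂_2 − rank ∂_3 = (10 − 10) − 0 = 0, and there is no ∂_3, so H_2 = 0.

(K is a triangulation of the real projective plane RP^2.)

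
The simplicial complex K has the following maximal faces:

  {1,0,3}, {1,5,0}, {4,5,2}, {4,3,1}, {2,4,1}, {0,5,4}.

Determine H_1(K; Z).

Take the total order 0 < 1 < 2 < 3 < 4 < 5 on the vertex set. Then K (dimension 2) consists of the simplices:

  0-simplices (6): [0], [1], [2], [3], [4], [5]
  1-simplices (12): [0,1], [0,3], [0,4], [0,5], [1,2], [1,3], [1,4], [1,5], [2,4], [2,5], [3,4], [4,5]
  2-simplices (6): [0,1,3], [0,1,5], [0,4,5], [1,2,4], [1,3,4], [2,4,5]

giving chain groups C_0 ≅ Z^6, C_1 ≅ Z^12, C_2 ≅ Z^6.

∂_1: C_1 → C_0 maps an edge to its endpoints' difference, ∂[p,q] = q − p. For instance
  ∂[0,3] = [3] − [0].
As a 6×12 matrix over Z this has rank 5, with invariant factors (1,1,1,1,1).

The boundary map ∂_2: C_2 → C_1 sends each 2-simplex [p,q,r] to [q,r] − [p,r] + [p,q]. For instance
  ∂[1,2,4] = [2,4] − [1,4] + [1,2],
  ∂[1,3,4] = [3,4] − [1,4] + [1,3].
This gives a 12×6 integer matrix of rank 6; reducing to Smith normal form yields diagonal entries (1,1,1,1,1,1).

From H_k ≅ ker(∂_k) / im(∂_{k+1}) we obtain:

  H_1: rank ker ∂_1 − rank ∂_2 = (12 − 5) − 6 = 1, and the invariant factors of ∂_2 are all 1, so H_1 = Z.

H_1 ≅ Z.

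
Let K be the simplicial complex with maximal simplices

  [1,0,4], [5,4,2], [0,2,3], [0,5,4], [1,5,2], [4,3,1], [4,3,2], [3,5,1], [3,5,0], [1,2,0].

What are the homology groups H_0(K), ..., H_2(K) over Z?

We work with the vertex ordering 0 < 1 < 2 < 3 < 4 < 5. The simplices of K, each written with vertices in increasing order, are:

  0-simplices (6): [0], [1], [2], [3], [4], [5]
  1-simplices (15): [0,1], [0,2], [0,3], [0,4], [0,5], [1,2], [1,3], [1,4], [1,5], [2,3], [2,4], [2,5], [3,4], [3,5], [4,5]
  2-simplices (10): [0,1,2], [0,1,4], [0,2,3], [0,3,5], [0,4,5], [1,2,5], [1,3,4], [1,3,5], [2,3,4], [2,4,5]

giving chain groups C_0 ≅ Z^6, C_1 ≅ Z^15, C_2 ≅ Z^10.

Boundary ∂_1: C_1 → C_0 sends each edge [p,q] (with p < q) to q − p. For instance
  ∂[1,3] = [3] − [1].
The resulting 6×15 matrix has rank 5, and its Smith normal form has invariant factors (1,1,1,1,1).

The boundary map ∂_2: C_2 → C_1 maps a triangle to the signed sum of its edges. For instance
  ∂[0,3,5] = [3,5] − [0,5] + [0,3],
  ∂[0,2,3] = [2,3] − [0,3] + [0,2].
As a 15×10 matrix over Z this has rank 10, with invariant factors (1,1,1,1,1,1,1,1,1,2).

From H_k ≅ ker(∂_k) / im(∂_{k+1}) we obtain:

  H_0: rank C_0 − rank ∂_1 = 6 − 5 = 1, and the invariant factors of ∂_1 are all 1, so H_0 ≅ Z.
  H_1: rank ker ∂_1 − rank ∂_2 = (15 − 5) − 10 = 0, and ∂_2 has invariant factor 2 > 1, so H_1 ≅ Z_2.
  H_2: rank ker ∂_2 − rank ∂_3 = (10 − 10) − 0 = 0, and there is no ∂_3, so H_2 ≅ 0.

(K is a triangulation of the real projective plane RP^2.)

H_0 ≅ Z,  H_1 ≅ Z_2,  H_2 = 0.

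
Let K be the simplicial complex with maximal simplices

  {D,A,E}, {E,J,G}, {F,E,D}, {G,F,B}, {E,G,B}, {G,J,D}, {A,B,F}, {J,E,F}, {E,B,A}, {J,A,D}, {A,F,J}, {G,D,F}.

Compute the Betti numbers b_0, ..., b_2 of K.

b_0 = 1, b_1 = 0, b_2 = 0.

Order the vertices as A < B < D < E < F < G < J. Listing each simplex with vertices in this order, K has dimension 2 with simplices:

  0-simplices (7): A, B, D, E, F, G, J
  1-simplices (18): AB, AD, AE, AF, AJ, BE, BF, BG, DE, DF, DG, DJ, EF, EG, EJ, FG, FJ, GJ
  2-simplices (12): ABE, ABF, ADE, ADJ, AFJ, BEG, BFG, DEF, DFG, DGJ, EFJ, EGJ

so the chain groups are C_0 ≅ Z^7, C_1 ≅ Z^18, C_2 ≅ Z^12.

The boundary map ∂_1: C_1 → C_0 sends each edge [p,q] (with p < q) to q − p. For instance
  ∂GJ = J − G.
The resulting 7×18 matrix has rank 6, and its Smith normal form has invariant factors (1,1,1,1,1,1).

∂_2: C_2 → C_1 maps a triangle to the signed sum of its edges. For instance
  ∂DEF = EF − DF + DE,
  ∂ABF = BF − AF + AB.
As a 18×12 matrix over Z this has rank 12, with invariant factors (1,1,1,1,1,1,1,1,1,1,1,2).

Reading off H_k = ker ∂_k / im ∂_{k+1}:

  H_0: rank C_0 − rank ∂_1 = 7 − 6 = 1, and the invariant factors of ∂_1 are all 1, so H_0 ≅ Z.
  H_1: rank ker ∂_1 − rank ∂_2 = (18 − 6) − 12 = 0, and ∂_2 has invariant factor 2 > 1, so H_1 ≅ Z/2.
  H_2: rank ker ∂_2 − rank ∂_3 = (12 − 12) − 0 = 0, and there is no ∂_3, so H_2 ≅ 0.

As a check, the Euler characteristic is 7 − 18 + 12 = 1, which agrees with 1 − 0 + 0 = 1.

Hence the Betti numbers are b_0 = 1, b_1 = 0, b_2 = 0.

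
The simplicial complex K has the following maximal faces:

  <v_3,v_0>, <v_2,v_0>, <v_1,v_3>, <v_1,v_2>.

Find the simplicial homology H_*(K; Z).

H_0 ≅ Z,  H_1 ≅ Z.

Fix the vertex order v_0 < v_1 < v_2 < v_3 and write every simplex with vertices in increasing order. Then dim K = 1 and the simplices of K are:

  0-simplices (4): [v_0], [v_1], [v_2], [v_3]
  1-simplices (4): [v_0,v_2], [v_0,v_3], [v_1,v_2], [v_1,v_3]

Hence C_0 ≅ Z^4, C_1 ≅ Z^4.

∂_1: C_1 → C_0 is given by ∂[p,q] = [q] − [p].
This gives a 4×4 integer matrix of rank 3; reducing to Smith normal form yields diagonal entries (1,1,1).

Now H_k = ker ∂_k / im ∂_{k+1}, so:

  H_0: rank C_0 − rank ∂_1 = 4 − 3 = 1, and the invariant factors of ∂_1 are all 1, so H_0 = Z.
  H_1: rank ker ∂_1 − rank ∂_2 = (4 − 3) − 0 = 1, and there is no ∂_2, so H_1 = Z.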